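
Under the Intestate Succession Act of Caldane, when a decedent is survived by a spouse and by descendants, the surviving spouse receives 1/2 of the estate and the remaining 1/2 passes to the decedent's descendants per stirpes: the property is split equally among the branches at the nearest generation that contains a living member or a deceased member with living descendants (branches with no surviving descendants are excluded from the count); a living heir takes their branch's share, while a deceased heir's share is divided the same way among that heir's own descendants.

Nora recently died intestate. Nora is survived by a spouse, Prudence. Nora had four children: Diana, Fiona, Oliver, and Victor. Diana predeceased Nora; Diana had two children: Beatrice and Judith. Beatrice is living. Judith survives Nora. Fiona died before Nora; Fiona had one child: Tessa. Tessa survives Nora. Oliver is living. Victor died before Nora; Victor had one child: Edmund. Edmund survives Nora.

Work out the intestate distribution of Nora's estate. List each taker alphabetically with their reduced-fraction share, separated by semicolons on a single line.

Prudence, as surviving spouse, takes 1/2.
The remaining 1/2 passes to Nora's descendants per stirpes.
The 1/2 is divided into 4 equal shares of 1/8 among Diana, Fiona, Oliver, Victor.
Diana predeceased; the 1/8 allotted to Diana's branch passes to Diana's issue by representation.
The 1/8 is divided into 2 equal shares of 1/16 among Beatrice, Judith.
Beatrice is living and takes 1/16.
Judith is living and takes 1/16.
Fiona predeceased; the 1/8 allotted to Fiona's branch passes to Fiona's issue by representation.
Tessa is the sole taker at this level and receives the full 1/8.
Oliver is living and takes 1/8.
Victor predeceased; the 1/8 allotted to Victor's branch passes to Victor's issue by representation.
Edmund is the sole taker at this level and receives the full 1/8.

Beatrice 1/16; Edmund 1/8; Judith 1/16; Oliver 1/8; Prudence 1/2; Tessa 1/8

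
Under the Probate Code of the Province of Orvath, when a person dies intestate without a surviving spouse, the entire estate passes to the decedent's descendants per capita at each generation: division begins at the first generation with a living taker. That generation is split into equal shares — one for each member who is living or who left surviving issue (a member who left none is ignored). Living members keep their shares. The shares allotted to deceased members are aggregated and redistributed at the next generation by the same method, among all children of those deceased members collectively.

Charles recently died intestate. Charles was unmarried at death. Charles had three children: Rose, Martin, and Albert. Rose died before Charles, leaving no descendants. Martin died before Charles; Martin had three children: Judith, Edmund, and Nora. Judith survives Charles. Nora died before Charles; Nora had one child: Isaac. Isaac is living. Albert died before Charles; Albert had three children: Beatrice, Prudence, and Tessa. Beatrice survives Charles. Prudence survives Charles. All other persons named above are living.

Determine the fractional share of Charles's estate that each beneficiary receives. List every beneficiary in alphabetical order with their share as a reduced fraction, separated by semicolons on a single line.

There is no surviving spouse, so the entire estate passes to Charles's descendants per capita at each generation.
No one at generation 1 (Martin, Albert) is living; moving to the next generation.
At generation 2 (Judith, Edmund, Nora, Beatrice, Prudence, Tessa) there are 6 shares of (1)/6 = 1/6 each.
Living: Judith, Edmund, Beatrice, Prudence, and Tessa — each takes 1/6.
Deceased: Nora. That 1/6 share is carried to generation 3.
At generation 3 (Isaac) there are 1 shares of (1/6)/1 = 1/6 each.
Living: Isaac — each takes 1/6.

Beatrice 1/6; Edmund 1/6; Isaac 1/6; Judith 1/6; Prudence 1/6; Tessa 1/6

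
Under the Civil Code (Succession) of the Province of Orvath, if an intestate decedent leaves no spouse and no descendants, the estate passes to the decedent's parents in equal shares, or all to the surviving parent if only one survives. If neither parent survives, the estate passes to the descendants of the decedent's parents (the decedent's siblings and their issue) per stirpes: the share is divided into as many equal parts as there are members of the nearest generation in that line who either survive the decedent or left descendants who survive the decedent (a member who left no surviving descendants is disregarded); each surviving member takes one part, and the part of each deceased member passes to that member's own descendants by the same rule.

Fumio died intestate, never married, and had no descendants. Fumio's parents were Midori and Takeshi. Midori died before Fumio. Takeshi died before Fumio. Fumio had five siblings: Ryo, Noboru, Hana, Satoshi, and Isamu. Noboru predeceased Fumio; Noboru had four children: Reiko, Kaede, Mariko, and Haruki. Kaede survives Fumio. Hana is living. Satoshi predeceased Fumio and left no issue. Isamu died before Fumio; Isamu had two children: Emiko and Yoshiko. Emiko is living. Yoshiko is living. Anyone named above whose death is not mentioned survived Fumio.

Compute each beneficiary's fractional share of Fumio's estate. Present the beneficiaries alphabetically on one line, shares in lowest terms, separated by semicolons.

Emiko 1/8; Hana 1/4; Haruki 1/16; Kaede 1/16; Mariko 1/16; Reiko 1/16; Ryo 1/4; Yoshiko 1/8

Neither parent survives and there are no descendants, so the estate passes to Fumio's siblings and their issue per stirpes.
Satoshi left no surviving issue, so that branch lapses and is disregarded.
The estate is divided into 4 equal shares of 1/4 among Ryo, Noboru, Hana, Isamu.
Ryo is living and takes 1/4.
Noboru predeceased; the 1/4 allotted to Noboru's branch passes to Noboru's issue by representation.
The 1/4 is divided into 4 equal shares of 1/16 among Reiko, Kaede, Mariko, Haruki.
Reiko is living and takes 1/16.
Kaede is living and takes 1/16.
Mariko is living and takes 1/16.
Haruki is living and takes 1/16.
Hana is living and takes 1/4.
Isamu predeceased; the 1/4 allotted to Isamu's branch passes to Isamu's issue by representation.
The 1/4 is divided into 2 equal shares of 1/8 among Emiko, Yoshiko.
Emiko is living and takes 1/8.
Yoshiko is living and takes 1/8.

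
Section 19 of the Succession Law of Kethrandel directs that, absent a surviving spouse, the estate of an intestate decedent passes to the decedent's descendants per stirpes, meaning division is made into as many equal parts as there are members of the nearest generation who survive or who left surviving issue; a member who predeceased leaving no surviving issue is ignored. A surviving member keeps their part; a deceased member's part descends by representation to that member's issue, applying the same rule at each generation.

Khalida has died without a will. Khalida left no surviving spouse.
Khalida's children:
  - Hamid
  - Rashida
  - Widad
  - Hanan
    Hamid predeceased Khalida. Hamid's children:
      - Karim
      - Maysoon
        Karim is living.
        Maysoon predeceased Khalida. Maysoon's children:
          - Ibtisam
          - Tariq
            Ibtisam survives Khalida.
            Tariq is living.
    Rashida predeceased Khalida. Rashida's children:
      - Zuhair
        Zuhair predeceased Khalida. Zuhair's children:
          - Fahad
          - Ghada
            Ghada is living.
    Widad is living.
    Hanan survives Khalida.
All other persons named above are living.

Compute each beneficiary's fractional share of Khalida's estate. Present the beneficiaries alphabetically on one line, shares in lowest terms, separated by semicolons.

Fahad 1/8; Ghada 1/8; Hanan 1/4; Ibtisam 1/16; Karim 1/8; Tariq 1/16; Widad 1/4

There is no surviving spouse, so the entire estate passes to Khalida's descendants per stirpes.
The estate is divided into 4 equal shares of 1/4 among Hamid, Rashida, Widad, Hanan.
Hamid predeceased; the 1/4 allotted to Hamid's branch passes to Hamid's issue by representation.
The 1/4 is divided into 2 equal shares of 1/8 among Karim, Maysoon.
Karim is living and takes 1/8.
Maysoon predeceased; the 1/8 allotted to Maysoon's branch passes to Maysoon's issue by representation.
The 1/8 is divided into 2 equal shares of 1/16 among Ibtisam, Tariq.
Ibtisam is living and takes 1/16.
Tariq is living and takes 1/16.
Rashida predeceased; the 1/4 allotted to Rashida's branch passes to Rashida's issue by representation.
Zuhair's line is the sole branch at this level, so the full 1/4 passes to Zuhair's issue by representation.
The 1/4 is divided into 2 equal shares of 1/8 among Fahad, Ghada.
Fahad is living and takes 1/8.
Ghada is living and takes 1/8.
Widad is living and takes 1/4.
Hanan is living and takes 1/4.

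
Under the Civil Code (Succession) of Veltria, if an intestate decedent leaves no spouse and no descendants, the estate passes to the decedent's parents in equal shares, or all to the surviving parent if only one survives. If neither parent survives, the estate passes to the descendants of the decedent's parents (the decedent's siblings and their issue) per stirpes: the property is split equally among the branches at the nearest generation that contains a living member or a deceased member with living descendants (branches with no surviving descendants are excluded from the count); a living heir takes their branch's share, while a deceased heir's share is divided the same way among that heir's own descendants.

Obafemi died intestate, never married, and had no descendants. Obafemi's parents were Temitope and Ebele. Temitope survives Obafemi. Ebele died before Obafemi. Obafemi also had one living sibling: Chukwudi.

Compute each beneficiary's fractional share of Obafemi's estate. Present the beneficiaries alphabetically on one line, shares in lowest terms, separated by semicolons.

Only one parent, Temitope, survives, so Temitope takes the entire estate. The siblings take nothing because a surviving parent has priority.

Temitope 1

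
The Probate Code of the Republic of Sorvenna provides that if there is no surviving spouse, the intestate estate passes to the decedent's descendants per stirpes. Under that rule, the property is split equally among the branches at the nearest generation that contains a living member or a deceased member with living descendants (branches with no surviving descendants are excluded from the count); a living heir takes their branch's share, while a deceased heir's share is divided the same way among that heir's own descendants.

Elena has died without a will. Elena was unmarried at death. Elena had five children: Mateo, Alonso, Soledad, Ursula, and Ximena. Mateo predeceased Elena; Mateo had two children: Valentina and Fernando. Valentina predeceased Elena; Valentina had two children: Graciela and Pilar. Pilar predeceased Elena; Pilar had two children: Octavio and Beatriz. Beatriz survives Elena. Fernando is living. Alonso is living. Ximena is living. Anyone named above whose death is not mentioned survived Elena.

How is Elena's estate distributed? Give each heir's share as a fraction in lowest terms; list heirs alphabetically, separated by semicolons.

There is no surviving spouse, so the entire estate passes to Elena's descendants per stirpes.
The estate is divided into 5 equal shares of 1/5 among Mateo, Alonso, Soledad, Ursula, Ximena.
Mateo predeceased; the 1/5 allotted to Mateo's branch passes to Mateo's issue by representation.
The 1/5 is divided into 2 equal shares of 1/10 among Valentina, Fernando.
Valentina predeceased; the 1/10 allotted to Valentina's branch passes to Valentina's issue by representation.
The 1/10 is divided into 2 equal shares of 1/20 among Graciela, Pilar.
Graciela is living and takes 1/20.
Pilar predeceased; the 1/20 allotted to Pilar's branch passes to Pilar's issue by representation.
The 1/20 is divided into 2 equal shares of 1/40 among Octavio, Beatriz.
Octavio is living and takes 1/40.
Beatriz is living and takes 1/40.
Fernando is living and takes 1/10.
Alonso is living and takes 1/5.
Soledad is living and takes 1/5.
Ursula is living and takes 1/5.
Ximena is living and takes 1/5.

Alonso 1/5; Beatriz 1/40; Fernando 1/10; Graciela 1/20; Octavio 1/40; Soledad 1/5; Ursula 1/5; Ximena 1/5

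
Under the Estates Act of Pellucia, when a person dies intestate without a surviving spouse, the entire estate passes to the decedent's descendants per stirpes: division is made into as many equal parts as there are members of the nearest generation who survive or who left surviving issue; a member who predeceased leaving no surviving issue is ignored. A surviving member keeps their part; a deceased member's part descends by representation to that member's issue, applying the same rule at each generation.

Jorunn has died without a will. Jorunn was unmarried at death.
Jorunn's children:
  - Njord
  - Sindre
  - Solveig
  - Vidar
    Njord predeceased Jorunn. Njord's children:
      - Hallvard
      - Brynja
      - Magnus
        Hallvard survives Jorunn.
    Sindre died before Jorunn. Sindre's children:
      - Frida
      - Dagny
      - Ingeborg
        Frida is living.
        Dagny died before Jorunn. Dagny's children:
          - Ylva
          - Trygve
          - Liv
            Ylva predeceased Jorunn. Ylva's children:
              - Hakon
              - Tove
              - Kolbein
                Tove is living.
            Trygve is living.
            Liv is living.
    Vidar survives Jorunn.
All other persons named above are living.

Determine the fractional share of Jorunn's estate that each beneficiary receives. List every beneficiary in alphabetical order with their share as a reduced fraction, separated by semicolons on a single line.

There is no surviving spouse, so the entire estate passes to Jorunn's descendants per stirpes.
The estate is divided into 4 equal shares of 1/4 among Njord, Sindre, Solveig, Vidar.
Njord predeceased; the 1/4 allotted to Njord's branch passes to Njord's issue by representation.
The 1/4 is divided into 3 equal shares of 1/12 among Hallvard, Brynja, Magnus.
Hallvard is living and takes 1/12.
Brynja is living and takes 1/12.
Magnus is living and takes 1/12.
Sindre predeceased; the 1/4 allotted to Sindre's branch passes to Sindre's issue by representation.
The 1/4 is divided into 3 equal shares of 1/12 among Frida, Dagny, Ingeborg.
Frida is living and takes 1/12.
Dagny predeceased; the 1/12 allotted to Dagny's branch passes to Dagny's issue by representation.
The 1/12 is divided into 3 equal shares of 1/36 among Ylva, Trygve, Liv.
Ylva predeceased; the 1/36 allotted to Ylva's branch passes to Ylva's issue by representation.
The 1/36 is divided into 3 equal shares of 1/108 among Hakon, Tove, Kolbein.
Hakon is living and takes 1/108.
Tove is living and takes 1/108.
Kolbein is living and takes 1/108.
Trygve is living and takes 1/36.
Liv is living and takes 1/36.
Ingeborg is living and takes 1/12.
Solveig is living and takes 1/4.
Vidar is living and takes 1/4.

Brynja 1/12; Frida 1/12; Hakon 1/108; Hallvard 1/12; Ingeborg 1/12; Kolbein 1/108; Liv 1/36; Magnus 1/12; Solveig 1/4; Tove 1/108; Trygve 1/36; Vidar 1/4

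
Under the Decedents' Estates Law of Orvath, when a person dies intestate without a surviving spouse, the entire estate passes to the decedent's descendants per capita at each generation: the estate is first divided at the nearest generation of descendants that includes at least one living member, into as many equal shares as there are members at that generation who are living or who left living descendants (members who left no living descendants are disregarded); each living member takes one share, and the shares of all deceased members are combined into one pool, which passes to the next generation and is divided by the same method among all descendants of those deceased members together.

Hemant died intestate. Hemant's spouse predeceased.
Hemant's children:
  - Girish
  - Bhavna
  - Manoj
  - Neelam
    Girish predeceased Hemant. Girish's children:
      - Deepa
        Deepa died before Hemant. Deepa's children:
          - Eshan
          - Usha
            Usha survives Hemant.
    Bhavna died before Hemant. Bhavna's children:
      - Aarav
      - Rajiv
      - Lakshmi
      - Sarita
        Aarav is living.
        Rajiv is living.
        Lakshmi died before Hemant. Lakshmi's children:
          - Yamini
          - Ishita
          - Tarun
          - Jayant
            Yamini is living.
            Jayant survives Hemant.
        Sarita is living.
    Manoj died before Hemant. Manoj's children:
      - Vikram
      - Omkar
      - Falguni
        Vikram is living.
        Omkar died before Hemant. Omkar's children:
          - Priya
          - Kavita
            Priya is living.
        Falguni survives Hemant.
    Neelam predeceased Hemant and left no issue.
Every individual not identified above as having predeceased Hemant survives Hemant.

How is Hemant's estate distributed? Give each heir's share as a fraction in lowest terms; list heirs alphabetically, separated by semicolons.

There is no surviving spouse, so the entire estate passes to Hemant's descendants per capita at each generation.
No one at generation 1 (Girish, Bhavna, Manoj) is living; moving to the next generation.
At generation 2 (Deepa, Aarav, Rajiv, Lakshmi, Sarita, Vikram, Omkar, Falguni) there are 8 shares of (1)/8 = 1/8 each.
Living: Aarav, Rajiv, Sarita, Vikram, and Falguni — each takes 1/8.
Deceased: Deepa, Lakshmi, and Omkar. Their combined 3/8 is pooled and carried to generation 3.
At generation 3 (Eshan, Usha, Yamini, Ishita, Tarun, Jayant, Priya, Kavita) there are 8 shares of (3/8)/8 = 3/64 each.
Living: Eshan, Usha, Yamini, Ishita, Tarun, Jayant, Priya, and Kavita — each takes 3/64.

Aarav 1/8; Eshan 3/64; Falguni 1/8; Ishita 3/64; Jayant 3/64; Kavita 3/64; Priya 3/64; Rajiv 1/8; Sarita 1/8; Tarun 3/64; Usha 3/64; Vikram 1/8; Yamini 3/64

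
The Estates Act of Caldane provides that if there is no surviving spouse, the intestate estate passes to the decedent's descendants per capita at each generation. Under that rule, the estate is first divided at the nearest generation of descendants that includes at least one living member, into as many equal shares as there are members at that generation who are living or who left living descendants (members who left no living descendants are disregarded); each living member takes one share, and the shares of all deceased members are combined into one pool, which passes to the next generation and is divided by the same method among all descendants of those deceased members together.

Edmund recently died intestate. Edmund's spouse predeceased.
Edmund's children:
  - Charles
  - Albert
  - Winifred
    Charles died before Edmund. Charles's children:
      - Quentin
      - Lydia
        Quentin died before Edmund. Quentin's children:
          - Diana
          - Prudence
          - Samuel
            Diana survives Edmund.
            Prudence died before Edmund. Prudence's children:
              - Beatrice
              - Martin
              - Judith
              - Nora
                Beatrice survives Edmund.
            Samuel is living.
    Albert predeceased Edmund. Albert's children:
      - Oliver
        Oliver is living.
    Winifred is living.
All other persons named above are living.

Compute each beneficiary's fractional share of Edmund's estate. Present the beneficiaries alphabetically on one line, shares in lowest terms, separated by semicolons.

Beatrice 1/54; Diana 2/27; Judith 1/54; Lydia 2/9; Martin 1/54; Nora 1/54; Oliver 2/9; Samuel 2/27; Winifred 1/3

There is no surviving spouse, so the entire estate passes to Edmund's descendants per capita at each generation.
At generation 1 (Charles, Albert, Winifred) there are 3 shares of (1)/3 = 1/3 each.
Living: Winifred — each takes 1/3.
Deceased: Charles and Albert. Their combined 2/3 is pooled and carried to generation 2.
At generation 2 (Quentin, Lydia, Oliver) there are 3 shares of (2/3)/3 = 2/9 each.
Living: Lydia and Oliver — each takes 2/9.
Deceased: Quentin. That 2/9 share is carried to generation 3.
At generation 3 (Diana, Prudence, Samuel) there are 3 shares of (2/9)/3 = 2/27 each.
Living: Diana and Samuel — each takes 2/27.
Deceased: Prudence. That 2/27 share is carried to generation 4.
At generation 4 (Beatrice, Martin, Judith, Nora) there are 4 shares of (2/27)/4 = 1/54 each.
Living: Beatrice, Martin, Judith, and Nora — each takes 1/54.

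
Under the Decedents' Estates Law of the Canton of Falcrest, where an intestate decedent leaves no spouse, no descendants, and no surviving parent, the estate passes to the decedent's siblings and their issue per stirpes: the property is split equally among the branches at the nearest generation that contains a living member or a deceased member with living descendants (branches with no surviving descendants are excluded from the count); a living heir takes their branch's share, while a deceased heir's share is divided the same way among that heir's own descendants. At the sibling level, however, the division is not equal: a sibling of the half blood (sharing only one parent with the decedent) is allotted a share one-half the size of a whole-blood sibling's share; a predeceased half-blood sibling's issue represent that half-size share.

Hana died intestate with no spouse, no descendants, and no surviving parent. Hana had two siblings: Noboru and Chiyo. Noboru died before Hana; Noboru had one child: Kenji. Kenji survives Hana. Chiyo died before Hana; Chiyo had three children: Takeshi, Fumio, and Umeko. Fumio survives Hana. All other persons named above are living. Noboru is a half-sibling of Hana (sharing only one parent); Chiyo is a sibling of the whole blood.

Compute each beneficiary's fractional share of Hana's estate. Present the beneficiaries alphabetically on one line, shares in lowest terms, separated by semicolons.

Fumio 2/9; Kenji 1/3; Takeshi 2/9; Umeko 2/9

No spouse, descendants, or parent survives, so the estate passes to Hana's siblings per stirpes.
Half-blood siblings count for one-half the weight of whole-blood siblings at the initial division.
Dividing 1 in proportion to weights (total weight 3/2): Noboru (weight 1/2) → 1/3; Chiyo (weight 1) → 2/3.
Noboru predeceased; the 1/3 allotted to Noboru's branch passes to Noboru's issue by representation.
Kenji is the sole taker at this level and receives the full 1/3.
Chiyo predeceased; the 2/3 allotted to Chiyo's branch passes to Chiyo's issue by representation.
The 2/3 is divided into 3 equal shares of 2/9 among Takeshi, Fumio, Umeko.
Takeshi is living and takes 2/9.
Fumio is living and takes 2/9.
Umeko is living and takes 2/9.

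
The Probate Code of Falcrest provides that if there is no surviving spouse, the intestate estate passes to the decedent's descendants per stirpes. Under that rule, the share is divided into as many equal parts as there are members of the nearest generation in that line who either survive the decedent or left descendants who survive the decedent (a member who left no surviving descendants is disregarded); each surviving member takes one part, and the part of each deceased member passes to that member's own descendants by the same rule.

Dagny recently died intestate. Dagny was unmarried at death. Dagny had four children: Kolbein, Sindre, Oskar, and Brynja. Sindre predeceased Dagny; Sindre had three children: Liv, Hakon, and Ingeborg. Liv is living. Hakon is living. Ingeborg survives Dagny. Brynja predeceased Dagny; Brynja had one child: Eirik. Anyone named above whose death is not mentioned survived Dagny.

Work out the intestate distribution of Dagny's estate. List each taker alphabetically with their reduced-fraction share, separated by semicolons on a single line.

Eirik 1/4; Hakon 1/12; Ingeborg 1/12; Kolbein 1/4; Liv 1/12; Oskar 1/4

There is no surviving spouse, so the entire estate passes to Dagny's descendants per stirpes.
The estate is divided into 4 equal shares of 1/4 among Kolbein, Sindre, Oskar, Brynja.
Kolbein is living and takes 1/4.
Sindre predeceased; the 1/4 allotted to Sindre's branch passes to Sindre's issue by representation.
The 1/4 is divided into 3 equal shares of 1/12 among Liv, Hakon, Ingeborg.
Liv is living and takes 1/12.
Hakon is living and takes 1/12.
Ingeborg is living and takes 1/12.
Oskar is living and takes 1/4.
Brynja predeceased; the 1/4 allotted to Brynja's branch passes to Brynja's issue by representation.
Eirik is the sole taker at this level and receives the full 1/4.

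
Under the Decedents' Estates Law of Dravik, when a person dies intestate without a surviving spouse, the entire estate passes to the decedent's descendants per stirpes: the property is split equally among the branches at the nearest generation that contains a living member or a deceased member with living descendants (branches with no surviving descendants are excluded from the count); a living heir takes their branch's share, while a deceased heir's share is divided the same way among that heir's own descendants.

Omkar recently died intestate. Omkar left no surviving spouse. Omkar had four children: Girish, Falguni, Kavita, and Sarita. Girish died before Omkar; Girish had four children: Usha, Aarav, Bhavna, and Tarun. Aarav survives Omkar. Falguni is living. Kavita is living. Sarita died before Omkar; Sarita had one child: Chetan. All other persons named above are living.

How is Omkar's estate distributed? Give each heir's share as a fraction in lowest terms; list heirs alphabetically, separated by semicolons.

There is no surviving spouse, so the entire estate passes to Omkar's descendants per stirpes.
The estate is divided into 4 equal shares of 1/4 among Girish, Falguni, Kavita, Sarita.
Girish predeceased; the 1/4 allotted to Girish's branch passes to Girish's issue by representation.
The 1/4 is divided into 4 equal shares of 1/16 among Usha, Aarav, Bhavna, Tarun.
Usha is living and takes 1/16.
Aarav is living and takes 1/16.
Bhavna is living and takes 1/16.
Tarun is living and takes 1/16.
Falguni is living and takes 1/4.
Kavita is living and takes 1/4.
Sarita predeceased; the 1/4 allotted to Sarita's branch passes to Sarita's issue by representation.
Chetan is the sole taker at this level and receives the full 1/4.

Aarav 1/16; Bhavna 1/16; Chetan 1/4; Falguni 1/4; Kavita 1/4; Tarun 1/16; Usha 1/16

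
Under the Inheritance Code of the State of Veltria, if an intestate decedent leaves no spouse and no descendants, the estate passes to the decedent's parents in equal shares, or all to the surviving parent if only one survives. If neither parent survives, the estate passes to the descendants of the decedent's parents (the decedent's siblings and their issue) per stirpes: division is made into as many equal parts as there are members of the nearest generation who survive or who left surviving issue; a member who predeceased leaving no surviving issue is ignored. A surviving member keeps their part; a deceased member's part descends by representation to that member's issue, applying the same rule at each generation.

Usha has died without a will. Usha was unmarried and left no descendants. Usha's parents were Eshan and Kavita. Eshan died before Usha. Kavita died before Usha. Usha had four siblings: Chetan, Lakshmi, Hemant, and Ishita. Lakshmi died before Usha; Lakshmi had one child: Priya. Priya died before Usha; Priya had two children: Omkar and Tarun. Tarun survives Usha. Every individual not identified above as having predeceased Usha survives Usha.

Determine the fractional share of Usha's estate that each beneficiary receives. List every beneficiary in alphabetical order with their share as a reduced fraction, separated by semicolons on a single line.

Neither parent survives and there are no descendants, so the estate passes to Usha's siblings and their issue per stirpes.
The estate is divided into 4 equal shares of 1/4 among Chetan, Lakshmi, Hemant, Ishita.
Chetan is living and takes 1/4.
Lakshmi predeceased; the 1/4 allotted to Lakshmi's branch passes to Lakshmi's issue by representation.
Priya's line is the sole branch at this level, so the full 1/4 passes to Priya's issue by representation.
The 1/4 is divided into 2 equal shares of 1/8 among Omkar, Tarun.
Omkar is living and takes 1/8.
Tarun is living and takes 1/8.
Hemant is living and takes 1/4.
Ishita is living and takes 1/4.

Chetan 1/4; Hemant 1/4; Ishita 1/4; Omkar 1/8; Tarun 1/8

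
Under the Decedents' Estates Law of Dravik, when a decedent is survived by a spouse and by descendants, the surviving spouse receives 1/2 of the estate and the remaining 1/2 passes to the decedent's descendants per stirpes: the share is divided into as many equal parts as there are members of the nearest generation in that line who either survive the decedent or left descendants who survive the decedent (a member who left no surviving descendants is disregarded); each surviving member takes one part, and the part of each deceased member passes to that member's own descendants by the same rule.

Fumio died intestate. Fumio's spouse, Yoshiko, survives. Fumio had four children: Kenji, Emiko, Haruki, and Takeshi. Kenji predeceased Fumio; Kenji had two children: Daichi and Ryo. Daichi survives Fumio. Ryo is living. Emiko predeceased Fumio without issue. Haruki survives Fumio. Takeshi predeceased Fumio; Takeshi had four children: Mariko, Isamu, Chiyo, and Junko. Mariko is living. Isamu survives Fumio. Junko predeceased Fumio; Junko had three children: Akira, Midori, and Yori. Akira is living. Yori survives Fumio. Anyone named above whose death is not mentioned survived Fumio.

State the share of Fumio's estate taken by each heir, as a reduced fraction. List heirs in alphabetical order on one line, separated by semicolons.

Akira 1/72; Chiyo 1/24; Daichi 1/12; Haruki 1/6; Isamu 1/24; Mariko 1/24; Midori 1/72; Ryo 1/12; Yori 1/72; Yoshiko 1/2

Yoshiko, as surviving spouse, takes 1/2.
The remaining 1/2 passes to Fumio's descendants per stirpes.
Emiko left no surviving issue, so that branch lapses and is disregarded.
The 1/2 is divided into 3 equal shares of 1/6 among Kenji, Haruki, Takeshi.
Kenji predeceased; the 1/6 allotted to Kenji's branch passes to Kenji's issue by representation.
The 1/6 is divided into 2 equal shares of 1/12 among Daichi, Ryo.
Daichi is living and takes 1/12.
Ryo is living and takes 1/12.
Haruki is living and takes 1/6.
Takeshi predeceased; the 1/6 allotted to Takeshi's branch passes to Takeshi's issue by representation.
The 1/6 is divided into 4 equal shares of 1/24 among Mariko, Isamu, Chiyo, Junko.
Mariko is living and takes 1/24.
Isamu is living and takes 1/24.
Chiyo is living and takes 1/24.
Junko predeceased; the 1/24 allotted to Junko's branch passes to Junko's issue by representation.
The 1/24 is divided into 3 equal shares of 1/72 among Akira, Midori, Yori.
Akira is living and takes 1/72.
Midori is living and takes 1/72.
Yori is living and takes 1/72.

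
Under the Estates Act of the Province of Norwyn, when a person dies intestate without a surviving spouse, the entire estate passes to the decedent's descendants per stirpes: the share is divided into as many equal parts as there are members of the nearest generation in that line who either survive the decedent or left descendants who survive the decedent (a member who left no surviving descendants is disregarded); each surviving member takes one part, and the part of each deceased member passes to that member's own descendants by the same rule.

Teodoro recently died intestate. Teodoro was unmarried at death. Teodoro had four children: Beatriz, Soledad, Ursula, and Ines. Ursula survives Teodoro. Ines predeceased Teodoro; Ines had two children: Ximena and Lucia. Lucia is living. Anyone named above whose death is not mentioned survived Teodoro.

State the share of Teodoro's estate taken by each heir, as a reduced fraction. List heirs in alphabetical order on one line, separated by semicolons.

Beatriz 1/4; Lucia 1/8; Soledad 1/4; Ursula 1/4; Ximena 1/8

There is no surviving spouse, so the entire estate passes to Teodoro's descendants per stirpes.
The estate is divided into 4 equal shares of 1/4 among Beatriz, Soledad, Ursula, Ines.
Beatriz is living and takes 1/4.
Soledad is living and takes 1/4.
Ursula is living and takes 1/4.
Ines predeceased; the 1/4 allotted to Ines's branch passes to Ines's issue by representation.
The 1/4 is divided into 2 equal shares of 1/8 among Ximena, Lucia.
Ximena is living and takes 1/8.
Lucia is living and takes 1/8.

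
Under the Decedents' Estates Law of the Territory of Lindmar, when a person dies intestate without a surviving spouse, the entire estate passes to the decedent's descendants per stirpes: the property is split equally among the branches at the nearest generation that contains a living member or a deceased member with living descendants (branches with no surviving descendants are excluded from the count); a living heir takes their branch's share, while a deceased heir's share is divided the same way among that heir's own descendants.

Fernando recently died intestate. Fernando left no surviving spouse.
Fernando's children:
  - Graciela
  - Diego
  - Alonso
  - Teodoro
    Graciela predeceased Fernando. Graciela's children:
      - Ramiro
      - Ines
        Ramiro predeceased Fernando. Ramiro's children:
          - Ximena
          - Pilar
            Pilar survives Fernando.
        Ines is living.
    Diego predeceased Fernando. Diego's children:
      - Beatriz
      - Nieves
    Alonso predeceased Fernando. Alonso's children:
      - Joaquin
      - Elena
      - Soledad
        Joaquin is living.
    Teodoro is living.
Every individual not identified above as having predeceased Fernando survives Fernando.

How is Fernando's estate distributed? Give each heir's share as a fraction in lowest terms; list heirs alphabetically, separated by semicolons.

Beatriz 1/8; Elena 1/12; Ines 1/8; Joaquin 1/12; Nieves 1/8; Pilar 1/16; Soledad 1/12; Teodoro 1/4; Ximena 1/16

There is no surviving spouse, so the entire estate passes to Fernando's descendants per stirpes.
The estate is divided into 4 equal shares of 1/4 among Graciela, Diego, Alonso, Teodoro.
Graciela predeceased; the 1/4 allotted to Graciela's branch passes to Graciela's issue by representation.
The 1/4 is divided into 2 equal shares of 1/8 among Ramiro, Ines.
Ramiro predeceased; the 1/8 allotted to Ramiro's branch passes to Ramiro's issue by representation.
The 1/8 is divided into 2 equal shares of 1/16 among Ximena, Pilar.
Ximena is living and takes 1/16.
Pilar is living and takes 1/16.
Ines is living and takes 1/8.
Diego predeceased; the 1/4 allotted to Diego's branch passes to Diego's issue by representation.
The 1/4 is divided into 2 equal shares of 1/8 among Beatriz, Nieves.
Beatriz is living and takes 1/8.
Nieves is living and takes 1/8.
Alonso predeceased; the 1/4 allotted to Alonso's branch passes to Alonso's issue by representation.
The 1/4 is divided into 3 equal shares of 1/12 among Joaquin, Elena, Soledad.
Joaquin is living and takes 1/12.
Elena is living and takes 1/12.
Soledad is living and takes 1/12.
Teodoro is living and takes 1/4.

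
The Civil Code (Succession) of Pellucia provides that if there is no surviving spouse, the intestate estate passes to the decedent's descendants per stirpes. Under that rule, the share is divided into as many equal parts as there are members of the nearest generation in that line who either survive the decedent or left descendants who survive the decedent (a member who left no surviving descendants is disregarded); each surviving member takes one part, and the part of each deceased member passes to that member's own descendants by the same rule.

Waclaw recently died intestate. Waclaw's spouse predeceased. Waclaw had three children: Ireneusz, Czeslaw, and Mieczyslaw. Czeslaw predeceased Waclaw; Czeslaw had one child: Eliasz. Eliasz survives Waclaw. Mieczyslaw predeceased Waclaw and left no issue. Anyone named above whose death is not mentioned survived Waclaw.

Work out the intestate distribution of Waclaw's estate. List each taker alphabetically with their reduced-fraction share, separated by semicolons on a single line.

Eliasz 1/2; Ireneusz 1/2

There is no surviving spouse, so the entire estate passes to Waclaw's descendants per stirpes.
Mieczyslaw left no surviving issue, so that branch lapses and is disregarded.
The estate is divided into 2 equal shares of 1/2 among Ireneusz, Czeslaw.
Ireneusz is living and takes 1/2.
Czeslaw predeceased; the 1/2 allotted to Czeslaw's branch passes to Czeslaw's issue by representation.
Eliasz is the sole taker at this level and receives the full 1/2.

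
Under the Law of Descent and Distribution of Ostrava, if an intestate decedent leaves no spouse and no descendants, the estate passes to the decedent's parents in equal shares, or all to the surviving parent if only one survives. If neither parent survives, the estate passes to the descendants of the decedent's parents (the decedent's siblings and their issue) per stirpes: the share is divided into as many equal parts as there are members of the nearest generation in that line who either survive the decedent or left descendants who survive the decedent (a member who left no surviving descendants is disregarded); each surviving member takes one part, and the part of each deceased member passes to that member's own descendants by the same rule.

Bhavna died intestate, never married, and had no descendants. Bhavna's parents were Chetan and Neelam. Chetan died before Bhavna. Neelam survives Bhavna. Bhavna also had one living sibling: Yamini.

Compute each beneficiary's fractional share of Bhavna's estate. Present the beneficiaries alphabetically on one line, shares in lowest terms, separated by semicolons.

Only one parent, Neelam, survives, so Neelam takes the entire estate. The siblings take nothing because a surviving parent has priority.

Neelam 1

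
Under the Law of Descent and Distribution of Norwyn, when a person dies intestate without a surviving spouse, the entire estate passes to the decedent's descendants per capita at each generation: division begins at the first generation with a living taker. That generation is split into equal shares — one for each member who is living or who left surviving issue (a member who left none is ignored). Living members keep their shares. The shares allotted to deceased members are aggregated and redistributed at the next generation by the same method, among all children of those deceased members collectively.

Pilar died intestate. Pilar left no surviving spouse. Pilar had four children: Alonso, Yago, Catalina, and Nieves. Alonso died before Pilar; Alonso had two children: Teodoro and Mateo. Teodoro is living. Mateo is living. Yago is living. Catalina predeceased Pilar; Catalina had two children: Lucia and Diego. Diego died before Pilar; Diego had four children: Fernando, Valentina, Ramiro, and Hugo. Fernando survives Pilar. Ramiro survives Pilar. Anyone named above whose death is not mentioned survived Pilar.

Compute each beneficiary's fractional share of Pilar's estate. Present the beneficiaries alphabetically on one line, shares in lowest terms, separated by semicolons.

Fernando 1/32; Hugo 1/32; Lucia 1/8; Mateo 1/8; Nieves 1/4; Ramiro 1/32; Teodoro 1/8; Valentina 1/32; Yago 1/4

There is no surviving spouse, so the entire estate passes to Pilar's descendants per capita at each generation.
At generation 1 (Alonso, Yago, Catalina, Nieves) there are 4 shares of (1)/4 = 1/4 each.
Living: Yago and Nieves — each takes 1/4.
Deceased: Alonso and Catalina. Their combined 1/2 is pooled and carried to generation 2.
At generation 2 (Teodoro, Mateo, Lucia, Diego) there are 4 shares of (1/2)/4 = 1/8 each.
Living: Teodoro, Mateo, and Lucia — each takes 1/8.
Deceased: Diego. That 1/8 share is carried to generation 3.
At generation 3 (Fernando, Valentina, Ramiro, Hugo) there are 4 shares of (1/8)/4 = 1/32 each.
Living: Fernando, Valentina, Ramiro, and Hugo — each takes 1/32.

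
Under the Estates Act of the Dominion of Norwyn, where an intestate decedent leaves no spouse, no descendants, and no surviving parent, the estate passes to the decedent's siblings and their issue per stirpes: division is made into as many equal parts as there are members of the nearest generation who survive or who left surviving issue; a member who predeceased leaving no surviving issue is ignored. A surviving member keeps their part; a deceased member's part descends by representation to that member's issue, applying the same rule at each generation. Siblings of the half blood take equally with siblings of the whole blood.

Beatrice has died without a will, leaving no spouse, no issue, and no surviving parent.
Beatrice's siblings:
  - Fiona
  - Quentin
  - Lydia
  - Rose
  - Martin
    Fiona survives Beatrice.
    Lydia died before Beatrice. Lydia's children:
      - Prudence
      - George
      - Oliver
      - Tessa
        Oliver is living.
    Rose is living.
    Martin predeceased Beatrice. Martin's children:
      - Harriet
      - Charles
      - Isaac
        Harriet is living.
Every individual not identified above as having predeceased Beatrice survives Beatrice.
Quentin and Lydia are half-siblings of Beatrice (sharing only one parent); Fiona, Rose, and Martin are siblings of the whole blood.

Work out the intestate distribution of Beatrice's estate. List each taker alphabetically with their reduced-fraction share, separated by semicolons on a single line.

No spouse, descendants, or parent survives, so the estate passes to Beatrice's siblings per stirpes.
Half-blood and whole-blood siblings take equally under the stated rule.
The estate is divided into 5 equal shares of 1/5 among Fiona, Quentin, Lydia, Rose, Martin.
Fiona is living and takes 1/5.
Quentin is living and takes 1/5.
Lydia predeceased; the 1/5 allotted to Lydia's branch passes to Lydia's issue by representation.
The 1/5 is divided into 4 equal shares of 1/20 among Prudence, George, Oliver, Tessa.
Prudence is living and takes 1/20.
George is living and takes 1/20.
Oliver is living and takes 1/20.
Tessa is living and takes 1/20.
Rose is living and takes 1/5.
Martin predeceased; the 1/5 allotted to Martin's branch passes to Martin's issue by representation.
The 1/5 is divided into 3 equal shares of 1/15 among Harriet, Charles, Isaac.
Harriet is living and takes 1/15.
Charles is living and takes 1/15.
Isaac is living and takes 1/15.

Charles 1/15; Fiona 1/5; George 1/20; Harriet 1/15; Isaac 1/15; Oliver 1/20; Prudence 1/20; Quentin 1/5; Rose 1/5; Tessa 1/20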